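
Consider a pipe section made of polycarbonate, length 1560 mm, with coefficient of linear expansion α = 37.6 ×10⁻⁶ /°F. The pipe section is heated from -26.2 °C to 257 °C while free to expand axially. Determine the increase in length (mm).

Convert α: 37.6×10⁻⁶/°F × (9/5) = 67.7×10⁻⁶/K.
ΔT = 257 − (-26.2) = 283.2 K.
ΔL = α·L₀·ΔT = 67.7×10⁻⁶ × 1560 mm × 283.2 K = 29.9 mm.

29.9 mm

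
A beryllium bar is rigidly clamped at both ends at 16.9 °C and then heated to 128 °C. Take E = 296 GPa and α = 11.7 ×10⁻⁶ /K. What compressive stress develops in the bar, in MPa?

ΔT = 111.1 K. Constrained thermal stress σ = E·α·ΔT = 296.0×10³ MPa × 11.7×10⁻⁶ × 111.1 = 385 MPa (compressive).

385 MPa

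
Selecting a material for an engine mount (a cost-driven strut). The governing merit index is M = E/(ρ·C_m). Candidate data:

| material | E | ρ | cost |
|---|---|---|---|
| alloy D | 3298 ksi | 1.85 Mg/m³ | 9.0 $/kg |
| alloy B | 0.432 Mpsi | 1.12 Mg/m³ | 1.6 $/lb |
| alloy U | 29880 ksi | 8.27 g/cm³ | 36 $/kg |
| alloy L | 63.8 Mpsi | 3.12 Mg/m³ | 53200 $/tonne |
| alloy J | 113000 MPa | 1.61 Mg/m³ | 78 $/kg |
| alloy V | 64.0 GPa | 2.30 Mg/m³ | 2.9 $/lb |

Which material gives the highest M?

In SI units:
  alloy D: E = 22.74 GPa, ρ = 1850 kg/m³, cost = 9.000 $/kg
  alloy B: E = 2.979 GPa, ρ = 1120 kg/m³, cost = 3.527 $/kg
  alloy U: E = 206.0 GPa, ρ = 8270 kg/m³, cost = 36.00 $/kg
  alloy L: E = 439.9 GPa, ρ = 3120 kg/m³, cost = 53.20 $/kg
  alloy J: E = 113.0 GPa, ρ = 1610 kg/m³, cost = 78.00 $/kg
  alloy V: E = 64.00 GPa, ρ = 2300 kg/m³, cost = 6.393 $/kg
  alloy V: M = 4.35 MN·m per $
  alloy L: M = 2.65 MN·m per $
  alloy D: M = 1.37 MN·m per $
  alloy J: M = 0.900 MN·m per $
  alloy B: M = 0.754 MN·m per $
  alloy U: M = 0.692 MN·m per $
Alloy V has the largest M.

alloy V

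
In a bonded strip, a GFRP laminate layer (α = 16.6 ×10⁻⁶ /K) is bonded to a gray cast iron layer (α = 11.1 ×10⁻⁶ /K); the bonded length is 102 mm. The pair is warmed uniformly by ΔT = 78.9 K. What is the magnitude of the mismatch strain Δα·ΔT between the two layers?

4.34×10⁻⁴

Δα = |16.6 − 11.1|×10⁻⁶/K = 5.50×10⁻⁶/K.
Mismatch strain = Δα·ΔT = 5.50×10⁻⁶ × 78.9 = 4.34×10⁻⁴.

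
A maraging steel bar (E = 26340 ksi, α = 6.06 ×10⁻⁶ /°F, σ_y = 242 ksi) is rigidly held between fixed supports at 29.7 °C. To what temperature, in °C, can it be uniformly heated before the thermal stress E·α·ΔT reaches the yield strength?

E = 26340 ksi = 181.6 GPa.
α = 6.06×10⁻⁶/°F × 9/5 = 10.9×10⁻⁶/K.
σ_y = 242 ksi = 1669 MPa.
E·α·ΔT = 1669 MPa ⇒ ΔT = 1669 / (181.6×10³ × 10.9×10⁻⁶) = 842.3 K.
T = 29.7 + 842.3 = 872.0 °C.

872 °C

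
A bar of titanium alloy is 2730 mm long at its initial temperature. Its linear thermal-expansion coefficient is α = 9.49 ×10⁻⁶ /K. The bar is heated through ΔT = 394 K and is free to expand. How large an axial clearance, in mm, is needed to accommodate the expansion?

10.2 mm

ΔL = α·L₀·ΔT = 9.49×10⁻⁶ × 2730 mm × 394.0 K = 10.2 mm.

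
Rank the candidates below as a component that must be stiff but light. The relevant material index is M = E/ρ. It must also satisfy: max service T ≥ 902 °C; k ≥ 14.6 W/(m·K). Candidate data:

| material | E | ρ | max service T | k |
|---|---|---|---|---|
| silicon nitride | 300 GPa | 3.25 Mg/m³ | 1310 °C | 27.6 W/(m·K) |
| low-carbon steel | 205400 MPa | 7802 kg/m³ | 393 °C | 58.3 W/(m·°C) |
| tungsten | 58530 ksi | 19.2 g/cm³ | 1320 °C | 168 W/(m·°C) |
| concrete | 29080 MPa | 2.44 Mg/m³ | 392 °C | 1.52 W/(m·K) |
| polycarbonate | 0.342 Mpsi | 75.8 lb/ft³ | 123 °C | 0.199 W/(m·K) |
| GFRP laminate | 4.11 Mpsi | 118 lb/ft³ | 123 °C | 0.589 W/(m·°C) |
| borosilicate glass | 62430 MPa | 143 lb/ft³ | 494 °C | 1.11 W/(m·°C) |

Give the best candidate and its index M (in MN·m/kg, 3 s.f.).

Screen on constraints: max service T ≥ 902 °C; k ≥ 14.6 W/(m·K). Survivors: silicon nitride, tungsten.
Convert each candidate to consistent units, then evaluate M:
  silicon nitride: E = 300.0 GPa, ρ = 3250 kg/m³
  tungsten: E = 403.6 GPa, ρ = 19200 kg/m³
  silicon nitride: M = 92.3 MN·m/kg
  tungsten: M = 21.0 MN·m/kg
Highest index: silicon nitride.

silicon nitride, M = 92.3 MN·m/kg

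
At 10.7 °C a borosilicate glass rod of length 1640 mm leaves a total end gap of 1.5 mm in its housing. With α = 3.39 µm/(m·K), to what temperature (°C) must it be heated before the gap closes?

α·L₀·ΔT = 1.5 mm ⇒ ΔT = 1.5 / (3.39×10⁻⁶ × 1640.0) = 269.8 K.
T = 10.7 + 269.8 = 280.5 °C.

281 °C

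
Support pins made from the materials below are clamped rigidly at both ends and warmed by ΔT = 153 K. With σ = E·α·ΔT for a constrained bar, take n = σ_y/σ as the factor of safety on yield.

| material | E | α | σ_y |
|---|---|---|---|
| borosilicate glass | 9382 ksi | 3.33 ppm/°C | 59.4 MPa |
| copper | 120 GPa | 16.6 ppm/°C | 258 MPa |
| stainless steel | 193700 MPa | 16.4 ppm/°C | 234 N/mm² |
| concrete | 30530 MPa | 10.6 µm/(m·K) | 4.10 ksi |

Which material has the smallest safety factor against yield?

In consistent units (E in GPa, α in ×10⁻⁶/K, σ_y in MPa):
  borosilicate glass: E = 64.69, α = 3.33, σ_y = 59.40 → σ = 33.0 MPa, n = 1.80
  copper: E = 120.0, α = 16.6, σ_y = 258.0 → σ = 305 MPa, n = 0.847
  stainless steel: E = 193.7, α = 16.4, σ_y = 234.0 → σ = 486 MPa, n = 0.481
  concrete: E = 30.53, α = 10.6, σ_y = 28.27 → σ = 49.5 MPa, n = 0.571
Stainless steel has the lowest safety factor, n = 0.481.

stainless steel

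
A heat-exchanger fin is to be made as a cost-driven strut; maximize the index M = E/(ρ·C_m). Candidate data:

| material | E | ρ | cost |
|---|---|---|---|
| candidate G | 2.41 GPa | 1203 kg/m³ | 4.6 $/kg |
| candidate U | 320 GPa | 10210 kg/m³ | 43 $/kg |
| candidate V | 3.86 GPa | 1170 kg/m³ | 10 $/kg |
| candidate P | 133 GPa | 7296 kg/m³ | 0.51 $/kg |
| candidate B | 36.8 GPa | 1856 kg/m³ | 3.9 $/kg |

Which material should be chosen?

Evaluate M for each candidate:
  candidate P: M = 35.7 MN·m per $
  candidate B: M = 5.08 MN·m per $
  candidate U: M = 0.729 MN·m per $
  candidate G: M = 0.436 MN·m per $
  candidate V: M = 0.330 MN·m per $
Candidate P has the largest M.

candidate P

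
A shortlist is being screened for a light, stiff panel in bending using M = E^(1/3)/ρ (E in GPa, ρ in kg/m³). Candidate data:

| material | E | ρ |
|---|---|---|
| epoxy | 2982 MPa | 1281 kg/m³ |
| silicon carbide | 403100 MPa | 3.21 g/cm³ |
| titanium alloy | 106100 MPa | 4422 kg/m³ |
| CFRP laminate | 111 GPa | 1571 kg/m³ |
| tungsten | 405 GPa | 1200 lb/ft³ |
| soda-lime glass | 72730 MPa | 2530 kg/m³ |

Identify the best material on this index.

Convert each candidate to consistent units, then evaluate M:
  epoxy: E = 2.982 GPa, ρ = 1281 kg/m³
  silicon carbide: E = 403.1 GPa, ρ = 3210 kg/m³
  titanium alloy: E = 106.1 GPa, ρ = 4422 kg/m³
  CFRP laminate: E = 111.0 GPa, ρ = 1571 kg/m³
  tungsten: E = 405.0 GPa, ρ = 19220 kg/m³
  soda-lime glass: E = 72.73 GPa, ρ = 2530 kg/m³
  CFRP laminate: M = 3.06×10⁻³
  silicon carbide: M = 2.30×10⁻³
  soda-lime glass: M = 1.65×10⁻³
  epoxy: M = 1.12×10⁻³
  titanium alloy: M = 1.07×10⁻³
  tungsten: M = 0.385×10⁻³
The maximum is for CFRP laminate.

CFRP laminate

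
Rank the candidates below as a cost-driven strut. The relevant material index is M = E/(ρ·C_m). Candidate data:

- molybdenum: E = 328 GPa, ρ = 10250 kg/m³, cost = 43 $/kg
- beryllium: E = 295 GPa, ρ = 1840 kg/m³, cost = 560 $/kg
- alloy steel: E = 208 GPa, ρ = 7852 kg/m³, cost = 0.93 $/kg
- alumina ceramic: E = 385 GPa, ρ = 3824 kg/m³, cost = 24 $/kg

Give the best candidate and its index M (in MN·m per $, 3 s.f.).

Computing M directly (units already consistent):
  alloy steel: M = 28.5 MN·m per $
  alumina ceramic: M = 4.19 MN·m per $
  molybdenum: M = 0.744 MN·m per $
  beryllium: M = 0.286 MN·m per $
Alloy steel ranks first.

alloy steel, M = 28.5 MN·m per $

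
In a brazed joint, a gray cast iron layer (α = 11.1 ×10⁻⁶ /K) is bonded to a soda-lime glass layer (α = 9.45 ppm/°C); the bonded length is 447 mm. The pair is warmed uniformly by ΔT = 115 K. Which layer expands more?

α(gray cast iron) = 11.1×10⁻⁶/K vs α(soda-lime glass) = 9.45×10⁻⁶/K.
Higher α expands more for the same ΔT: gray cast iron.

gray cast iron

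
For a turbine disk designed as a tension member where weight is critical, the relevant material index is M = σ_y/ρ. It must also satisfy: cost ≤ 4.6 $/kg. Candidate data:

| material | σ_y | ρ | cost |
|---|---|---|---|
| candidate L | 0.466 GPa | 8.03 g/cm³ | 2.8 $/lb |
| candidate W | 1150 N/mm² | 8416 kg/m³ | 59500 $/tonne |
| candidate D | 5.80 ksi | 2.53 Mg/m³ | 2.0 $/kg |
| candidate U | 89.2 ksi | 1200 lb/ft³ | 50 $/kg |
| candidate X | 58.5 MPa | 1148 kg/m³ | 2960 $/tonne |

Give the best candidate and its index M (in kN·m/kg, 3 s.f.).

Screen on constraints: cost ≤ 4.6 $/kg. Survivors: candidate D, candidate X.
Convert each candidate to consistent units, then evaluate M:
  candidate D: σ_y = 39.99 MPa, ρ = 2530 kg/m³
  candidate X: σ_y = 58.50 MPa, ρ = 1148 kg/m³
  candidate X: M = 51.0 kN·m/kg
  candidate D: M = 15.8 kN·m/kg
The maximum is for candidate X.

candidate X, M = 51.0 kN·m/kg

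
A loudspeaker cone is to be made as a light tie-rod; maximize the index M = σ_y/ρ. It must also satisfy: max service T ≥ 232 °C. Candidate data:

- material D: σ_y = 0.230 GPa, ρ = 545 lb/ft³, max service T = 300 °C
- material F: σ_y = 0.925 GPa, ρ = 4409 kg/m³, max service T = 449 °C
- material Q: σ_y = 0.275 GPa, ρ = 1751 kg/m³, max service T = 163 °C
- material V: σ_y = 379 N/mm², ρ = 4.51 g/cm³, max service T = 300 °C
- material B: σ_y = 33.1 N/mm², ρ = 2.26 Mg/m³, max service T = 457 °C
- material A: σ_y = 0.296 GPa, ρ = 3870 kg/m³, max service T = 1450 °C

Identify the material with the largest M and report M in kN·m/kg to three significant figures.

material F, M = 210 kN·m/kg

Screen on constraints: max service T ≥ 232 °C. Survivors: material D, material F, material V, material B, material A.
Convert each candidate to consistent units, then evaluate M:
  material D: σ_y = 230.0 MPa, ρ = 8730 kg/m³
  material F: σ_y = 925.0 MPa, ρ = 4409 kg/m³
  material V: σ_y = 379.0 MPa, ρ = 4510 kg/m³
  material B: σ_y = 33.10 MPa, ρ = 2260 kg/m³
  material A: σ_y = 296.0 MPa, ρ = 3870 kg/m³
  material F: M = 210 kN·m/kg
  material V: M = 84.0 kN·m/kg
  material A: M = 76.5 kN·m/kg
  material D: M = 26.3 kN·m/kg
  material B: M = 14.6 kN·m/kg
Material F has the largest M.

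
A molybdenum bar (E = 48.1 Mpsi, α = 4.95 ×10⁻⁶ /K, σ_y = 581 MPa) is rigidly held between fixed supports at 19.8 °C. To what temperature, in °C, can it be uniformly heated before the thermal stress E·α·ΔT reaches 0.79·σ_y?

E = 48.1 Mpsi = 331.6 GPa.
E·α·ΔT = 459.0 MPa ⇒ ΔT = 459.0 / (331.6×10³ × 4.95×10⁻⁶) = 279.6 K.
T = 19.8 + 279.6 = 299.4 °C.

299 °C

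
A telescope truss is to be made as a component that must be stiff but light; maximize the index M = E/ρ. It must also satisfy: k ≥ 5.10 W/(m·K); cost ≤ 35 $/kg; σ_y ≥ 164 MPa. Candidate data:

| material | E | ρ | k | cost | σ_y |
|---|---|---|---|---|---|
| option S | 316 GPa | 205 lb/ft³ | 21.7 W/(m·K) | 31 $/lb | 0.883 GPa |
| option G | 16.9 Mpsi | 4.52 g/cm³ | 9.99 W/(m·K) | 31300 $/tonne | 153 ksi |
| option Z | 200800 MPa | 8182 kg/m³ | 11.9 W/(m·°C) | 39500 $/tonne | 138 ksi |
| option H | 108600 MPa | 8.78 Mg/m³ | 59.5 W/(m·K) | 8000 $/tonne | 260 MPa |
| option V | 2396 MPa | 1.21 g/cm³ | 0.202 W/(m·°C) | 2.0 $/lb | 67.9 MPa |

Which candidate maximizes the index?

Screen on constraints: k ≥ 5.10 W/(m·K); cost ≤ 35 $/kg; σ_y ≥ 164 MPa. Survivors: option G, option H.
In SI units:
  option G: E = 116.5 GPa, ρ = 4520 kg/m³
  option H: E = 108.6 GPa, ρ = 8780 kg/m³
  option G: M = 25.8 MN·m/kg
  option H: M = 12.4 MN·m/kg
Option G has the largest M.

option G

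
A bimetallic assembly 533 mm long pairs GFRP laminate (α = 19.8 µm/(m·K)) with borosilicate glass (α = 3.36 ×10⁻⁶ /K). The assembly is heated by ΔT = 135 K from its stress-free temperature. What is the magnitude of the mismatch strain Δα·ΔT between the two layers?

2.22×10⁻³

Δα = |19.8 − 3.36|×10⁻⁶/K = 16.4×10⁻⁶/K.
Mismatch strain = Δα·ΔT = 16.4×10⁻⁶ × 135.0 = 2.22×10⁻³.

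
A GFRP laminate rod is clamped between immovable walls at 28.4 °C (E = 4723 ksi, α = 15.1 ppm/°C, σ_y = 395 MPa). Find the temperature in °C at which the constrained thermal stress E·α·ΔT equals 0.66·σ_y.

E = 4723 ksi = 32.56 GPa.
E·α·ΔT = 260.7 MPa ⇒ ΔT = 260.7 / (32.56×10³ × 15.1×10⁻⁶) = 530.2 K.
T = 28.4 + 530.2 = 558.6 °C.

559 °C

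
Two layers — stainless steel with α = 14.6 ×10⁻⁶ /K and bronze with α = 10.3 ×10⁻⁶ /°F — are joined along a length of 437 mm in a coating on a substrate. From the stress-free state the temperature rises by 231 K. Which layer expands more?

bronze: α = 10.3×10⁻⁶/°F × 9/5 = 18.5×10⁻⁶/K.
α(stainless steel) = 14.6×10⁻⁶/K vs α(bronze) = 18.5×10⁻⁶/K.
Higher α expands more for the same ΔT: bronze.

bronze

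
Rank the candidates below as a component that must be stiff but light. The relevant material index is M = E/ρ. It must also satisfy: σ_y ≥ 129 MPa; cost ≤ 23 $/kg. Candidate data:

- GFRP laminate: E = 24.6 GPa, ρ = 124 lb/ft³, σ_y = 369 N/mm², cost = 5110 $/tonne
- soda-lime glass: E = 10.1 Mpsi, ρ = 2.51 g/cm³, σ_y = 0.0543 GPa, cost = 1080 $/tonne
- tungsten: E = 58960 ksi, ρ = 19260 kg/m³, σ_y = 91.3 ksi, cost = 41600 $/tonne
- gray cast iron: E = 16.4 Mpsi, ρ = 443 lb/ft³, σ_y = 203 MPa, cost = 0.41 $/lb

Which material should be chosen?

Screen on constraints: σ_y ≥ 129 MPa; cost ≤ 23 $/kg. Survivors: GFRP laminate, gray cast iron.
Normalizing units and computing the index:
  GFRP laminate: E = 24.60 GPa, ρ = 1986 kg/m³
  gray cast iron: E = 113.1 GPa, ρ = 7096 kg/m³
  gray cast iron: M = 15.9 MN·m/kg
  GFRP laminate: M = 12.4 MN·m/kg
The maximum is for gray cast iron.

gray cast iron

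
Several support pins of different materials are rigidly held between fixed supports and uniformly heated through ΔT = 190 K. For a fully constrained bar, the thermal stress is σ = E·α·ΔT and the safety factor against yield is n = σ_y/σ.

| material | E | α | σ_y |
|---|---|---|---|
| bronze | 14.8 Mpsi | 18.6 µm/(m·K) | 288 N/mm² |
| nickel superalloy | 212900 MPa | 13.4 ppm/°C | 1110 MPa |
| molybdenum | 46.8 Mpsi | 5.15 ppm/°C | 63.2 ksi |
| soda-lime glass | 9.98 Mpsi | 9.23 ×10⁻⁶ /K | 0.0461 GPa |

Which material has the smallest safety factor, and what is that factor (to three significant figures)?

Per material, after unit conversion:
  bronze: E = 102.0, α = 18.6, σ_y = 288.0 → σ = 361 MPa, n = 0.799
  nickel superalloy: E = 212.9, α = 13.4, σ_y = 1110 → σ = 542 MPa, n = 2.05
  molybdenum: E = 322.7, α = 5.15, σ_y = 435.7 → σ = 316 MPa, n = 1.38
  soda-lime glass: E = 68.81, α = 9.23, σ_y = 46.10 → σ = 121 MPa, n = 0.382
Soda-lime glass has the lowest safety factor, n = 0.382.

soda-lime glass, n = 0.382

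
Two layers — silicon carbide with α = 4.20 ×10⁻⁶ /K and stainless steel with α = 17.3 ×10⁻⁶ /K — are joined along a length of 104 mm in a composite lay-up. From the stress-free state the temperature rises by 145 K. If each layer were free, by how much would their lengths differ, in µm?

198 µm

Δα = |4.20 − 17.3|×10⁻⁶/K = 13.1×10⁻⁶/K.
ΔL_mismatch = Δα·L·ΔT = 13.1×10⁻⁶ × 104.0 mm × 145.0 K = 198 µm.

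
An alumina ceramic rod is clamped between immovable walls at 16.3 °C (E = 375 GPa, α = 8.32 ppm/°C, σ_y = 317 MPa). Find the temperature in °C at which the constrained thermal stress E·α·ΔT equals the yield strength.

E·α·ΔT = 317.0 MPa ⇒ ΔT = 317.0 / (375.0×10³ × 8.32×10⁻⁶) = 101.6 K.
T = 16.3 + 101.6 = 117.9 °C.

118 °C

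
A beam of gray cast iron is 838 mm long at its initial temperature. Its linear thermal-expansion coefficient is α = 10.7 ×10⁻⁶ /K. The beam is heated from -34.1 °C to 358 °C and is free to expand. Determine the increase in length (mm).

3.52 mm

ΔT = 358 − (-34.1) = 392.1 K.
ΔL = α·L₀·ΔT = 10.7×10⁻⁶ × 838 mm × 392.1 K = 3.52 mm.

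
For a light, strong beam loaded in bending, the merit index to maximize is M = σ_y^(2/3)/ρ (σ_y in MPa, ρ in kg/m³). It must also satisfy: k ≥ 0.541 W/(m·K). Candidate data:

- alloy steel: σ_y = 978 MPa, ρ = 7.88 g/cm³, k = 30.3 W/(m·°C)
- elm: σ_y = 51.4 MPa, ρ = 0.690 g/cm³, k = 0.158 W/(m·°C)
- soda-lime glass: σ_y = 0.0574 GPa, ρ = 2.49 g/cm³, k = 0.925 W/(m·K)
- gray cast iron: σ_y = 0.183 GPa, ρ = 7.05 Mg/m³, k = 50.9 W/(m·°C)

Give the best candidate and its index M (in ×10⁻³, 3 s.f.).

Screen on constraints: k ≥ 0.541 W/(m·K). Survivors: alloy steel, soda-lime glass, gray cast iron.
Convert each candidate to consistent units, then evaluate M:
  alloy steel: σ_y = 978.0 MPa, ρ = 7880 kg/m³
  soda-lime glass: σ_y = 57.40 MPa, ρ = 2490 kg/m³
  gray cast iron: σ_y = 183.0 MPa, ρ = 7050 kg/m³
  alloy steel: M = 12.5×10⁻³
  soda-lime glass: M = 5.98×10⁻³
  gray cast iron: M = 4.57×10⁻³
Alloy steel has the largest M.

alloy steel, M = 12.5×10⁻³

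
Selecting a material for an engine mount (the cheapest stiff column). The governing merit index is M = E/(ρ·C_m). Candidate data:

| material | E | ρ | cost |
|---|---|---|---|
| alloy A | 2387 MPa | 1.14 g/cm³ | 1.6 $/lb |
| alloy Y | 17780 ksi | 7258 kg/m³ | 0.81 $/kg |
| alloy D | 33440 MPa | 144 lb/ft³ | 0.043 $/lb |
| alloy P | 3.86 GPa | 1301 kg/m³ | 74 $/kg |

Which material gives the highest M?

After converting to SI:
  alloy A: E = 2.387 GPa, ρ = 1140 kg/m³, cost = 3.527 $/kg
  alloy Y: E = 122.6 GPa, ρ = 7258 kg/m³, cost = 0.8100 $/kg
  alloy D: E = 33.44 GPa, ρ = 2307 kg/m³, cost = 0.09480 $/kg
  alloy P: E = 3.860 GPa, ρ = 1301 kg/m³, cost = 74.00 $/kg
  alloy D: M = 153 MN·m per $
  alloy Y: M = 20.9 MN·m per $
  alloy A: M = 0.594 MN·m per $
  alloy P: M = 0.0401 MN·m per $
The maximum is for alloy D.

alloy D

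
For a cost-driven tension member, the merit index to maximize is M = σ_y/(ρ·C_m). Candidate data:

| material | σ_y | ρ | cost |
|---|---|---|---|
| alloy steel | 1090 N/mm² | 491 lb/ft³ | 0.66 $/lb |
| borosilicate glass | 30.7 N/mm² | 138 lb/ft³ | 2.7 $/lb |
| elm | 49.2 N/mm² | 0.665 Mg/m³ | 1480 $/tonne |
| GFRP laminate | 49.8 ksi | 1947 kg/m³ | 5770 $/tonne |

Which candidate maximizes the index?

alloy steel

Putting every candidate on a common basis:
  alloy steel: σ_y = 1090 MPa, ρ = 7865 kg/m³, cost = 1.455 $/kg
  borosilicate glass: σ_y = 30.70 MPa, ρ = 2211 kg/m³, cost = 5.952 $/kg
  elm: σ_y = 49.20 MPa, ρ = 665.0 kg/m³, cost = 1.480 $/kg
  GFRP laminate: σ_y = 343.4 MPa, ρ = 1947 kg/m³, cost = 5.770 $/kg
  alloy steel: M = 95.2 kN·m per $
  elm: M = 50.0 kN·m per $
  GFRP laminate: M = 30.6 kN·m per $
  borosilicate glass: M = 2.33 kN·m per $
The maximum is for alloy steel.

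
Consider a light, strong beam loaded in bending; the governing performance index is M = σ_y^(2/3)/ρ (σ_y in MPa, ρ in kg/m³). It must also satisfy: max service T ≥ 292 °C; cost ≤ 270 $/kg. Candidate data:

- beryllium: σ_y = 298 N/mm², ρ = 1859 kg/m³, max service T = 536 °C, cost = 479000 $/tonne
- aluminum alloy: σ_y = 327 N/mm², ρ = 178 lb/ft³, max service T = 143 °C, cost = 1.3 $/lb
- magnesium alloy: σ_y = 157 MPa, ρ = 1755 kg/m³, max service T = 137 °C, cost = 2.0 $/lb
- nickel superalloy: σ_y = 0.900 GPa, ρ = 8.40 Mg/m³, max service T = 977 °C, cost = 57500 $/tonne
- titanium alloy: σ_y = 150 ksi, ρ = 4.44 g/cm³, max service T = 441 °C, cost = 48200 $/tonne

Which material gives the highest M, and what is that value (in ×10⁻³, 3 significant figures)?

Screen on constraints: max service T ≥ 292 °C; cost ≤ 270 $/kg. Survivors: nickel superalloy, titanium alloy.
After converting to SI:
  nickel superalloy: σ_y = 900.0 MPa, ρ = 8400 kg/m³
  titanium alloy: σ_y = 1034 MPa, ρ = 4440 kg/m³
  titanium alloy: M = 23.0×10⁻³
  nickel superalloy: M = 11.1×10⁻³
Titanium alloy ranks first.

titanium alloy, M = 23.0×10⁻³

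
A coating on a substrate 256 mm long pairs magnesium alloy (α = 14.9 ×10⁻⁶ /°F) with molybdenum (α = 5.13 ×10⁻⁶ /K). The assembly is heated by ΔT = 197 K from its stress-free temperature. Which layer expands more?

magnesium alloy: α = 14.9×10⁻⁶/°F × 9/5 = 26.8×10⁻⁶/K.
α(magnesium alloy) = 26.8×10⁻⁶/K vs α(molybdenum) = 5.13×10⁻⁶/K.
Higher α expands more for the same ΔT: magnesium alloy.

magnesium alloy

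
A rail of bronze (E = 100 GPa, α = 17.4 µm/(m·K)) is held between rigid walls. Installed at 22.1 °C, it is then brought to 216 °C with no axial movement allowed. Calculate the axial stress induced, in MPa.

ΔT = 193.9 K. Constrained thermal stress σ = E·α·ΔT = 100.0×10³ MPa × 17.4×10⁻⁶ × 193.9 = 337 MPa (compressive).

337 MPa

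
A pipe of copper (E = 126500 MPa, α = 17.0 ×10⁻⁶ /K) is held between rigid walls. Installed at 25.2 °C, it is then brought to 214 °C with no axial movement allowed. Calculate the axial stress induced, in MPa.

406 MPa

E = 126500 MPa = 126.5 GPa.
ΔT = 188.8 K. Constrained thermal stress σ = E·α·ΔT = 126.5×10³ MPa × 17.0×10⁻⁶ × 188.8 = 406 MPa (compressive).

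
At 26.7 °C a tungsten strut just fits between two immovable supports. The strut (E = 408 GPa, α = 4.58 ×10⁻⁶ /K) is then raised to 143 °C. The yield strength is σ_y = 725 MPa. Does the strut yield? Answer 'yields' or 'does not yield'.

ΔT = 116.3 K. Constrained thermal stress σ = E·α·ΔT = 408.0×10³ MPa × 4.58×10⁻⁶ × 116.3 = 217 MPa (compressive).
Compare to σ_y = 725 MPa: σ < σ_y, so it does not yield.

does not yield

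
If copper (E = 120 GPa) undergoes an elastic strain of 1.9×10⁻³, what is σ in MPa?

228 MPa

σ = E·ε = 120000 MPa × 1.9×10⁻³ = 228 MPa.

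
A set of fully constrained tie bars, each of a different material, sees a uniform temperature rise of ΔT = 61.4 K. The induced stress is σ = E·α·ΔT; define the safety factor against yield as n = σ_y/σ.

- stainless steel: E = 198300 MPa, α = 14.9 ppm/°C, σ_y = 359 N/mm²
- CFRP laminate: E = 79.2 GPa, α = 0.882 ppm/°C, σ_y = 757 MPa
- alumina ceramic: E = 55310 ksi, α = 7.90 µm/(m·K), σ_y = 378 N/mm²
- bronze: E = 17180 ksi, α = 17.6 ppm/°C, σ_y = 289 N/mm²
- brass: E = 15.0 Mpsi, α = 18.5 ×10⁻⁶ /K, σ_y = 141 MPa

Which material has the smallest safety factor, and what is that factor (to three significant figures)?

brass, n = 1.20

With everything in SI (GPa, ×10⁻⁶/K, MPa):
  stainless steel: E = 198.3, α = 14.9, σ_y = 359.0 → σ = 181 MPa, n = 1.98
  CFRP laminate: E = 79.20, α = 0.882, σ_y = 757.0 → σ = 4.29 MPa, n = 176
  alumina ceramic: E = 381.3, α = 7.90, σ_y = 378.0 → σ = 185 MPa, n = 2.04
  bronze: E = 118.5, α = 17.6, σ_y = 289.0 → σ = 128 MPa, n = 2.26
  brass: E = 103.4, α = 18.5, σ_y = 141.0 → σ = 117 MPa, n = 1.20
Brass has the lowest safety factor, n = 1.20.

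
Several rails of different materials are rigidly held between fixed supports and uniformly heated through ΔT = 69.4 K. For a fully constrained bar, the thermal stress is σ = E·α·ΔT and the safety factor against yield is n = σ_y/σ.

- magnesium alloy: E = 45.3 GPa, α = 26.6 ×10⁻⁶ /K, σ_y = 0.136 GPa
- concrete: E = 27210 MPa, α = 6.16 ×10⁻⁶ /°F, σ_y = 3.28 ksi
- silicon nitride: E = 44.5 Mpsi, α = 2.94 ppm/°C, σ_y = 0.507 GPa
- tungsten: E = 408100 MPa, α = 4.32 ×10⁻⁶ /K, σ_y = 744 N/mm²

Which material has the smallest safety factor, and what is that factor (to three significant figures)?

With everything in SI (GPa, ×10⁻⁶/K, MPa):
  magnesium alloy: E = 45.30, α = 26.6, σ_y = 136.0 → σ = 83.6 MPa, n = 1.63
  concrete: E = 27.21, α = 11.1, σ_y = 22.61 → σ = 20.9 MPa, n = 1.08
  silicon nitride: E = 306.8, α = 2.94, σ_y = 507.0 → σ = 62.6 MPa, n = 8.10
  tungsten: E = 408.1, α = 4.32, σ_y = 744.0 → σ = 122 MPa, n = 6.08
The minimum is concrete at n = 1.08.

concrete, n = 1.08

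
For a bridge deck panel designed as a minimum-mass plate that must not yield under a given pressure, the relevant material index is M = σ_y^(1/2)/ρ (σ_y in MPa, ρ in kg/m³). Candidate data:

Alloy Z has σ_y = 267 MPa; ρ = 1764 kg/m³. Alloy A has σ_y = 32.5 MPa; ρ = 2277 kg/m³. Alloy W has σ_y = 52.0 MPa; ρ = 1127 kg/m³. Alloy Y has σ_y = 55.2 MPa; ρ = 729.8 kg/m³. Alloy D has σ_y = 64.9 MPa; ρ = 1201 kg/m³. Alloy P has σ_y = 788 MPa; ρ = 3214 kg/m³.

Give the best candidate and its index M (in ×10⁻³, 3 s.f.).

alloy Y, M = 10.2×10⁻³

Per-candidate index values:
  alloy Y: M = 10.2×10⁻³
  alloy Z: M = 9.26×10⁻³
  alloy P: M = 8.73×10⁻³
  alloy D: M = 6.71×10⁻³
  alloy W: M = 6.40×10⁻³
  alloy A: M = 2.50×10⁻³
Alloy Y ranks first.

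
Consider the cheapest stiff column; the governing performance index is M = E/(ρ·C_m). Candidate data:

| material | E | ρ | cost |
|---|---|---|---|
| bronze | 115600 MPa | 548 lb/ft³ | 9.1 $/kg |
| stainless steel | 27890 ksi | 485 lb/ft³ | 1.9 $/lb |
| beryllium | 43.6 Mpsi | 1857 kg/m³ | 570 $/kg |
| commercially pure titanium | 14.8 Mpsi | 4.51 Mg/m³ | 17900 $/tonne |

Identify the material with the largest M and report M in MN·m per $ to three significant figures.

Normalizing units and computing the index:
  bronze: E = 115.6 GPa, ρ = 8778 kg/m³, cost = 9.100 $/kg
  stainless steel: E = 192.3 GPa, ρ = 7769 kg/m³, cost = 4.189 $/kg
  beryllium: E = 300.6 GPa, ρ = 1857 kg/m³, cost = 570.0 $/kg
  commercially pure titanium: E = 102.0 GPa, ρ = 4510 kg/m³, cost = 17.90 $/kg
  stainless steel: M = 5.91 MN·m per $
  bronze: M = 1.45 MN·m per $
  commercially pure titanium: M = 1.26 MN·m per $
  beryllium: M = 0.284 MN·m per $
Stainless steel ranks first.

stainless steel, M = 5.91 MN·m per $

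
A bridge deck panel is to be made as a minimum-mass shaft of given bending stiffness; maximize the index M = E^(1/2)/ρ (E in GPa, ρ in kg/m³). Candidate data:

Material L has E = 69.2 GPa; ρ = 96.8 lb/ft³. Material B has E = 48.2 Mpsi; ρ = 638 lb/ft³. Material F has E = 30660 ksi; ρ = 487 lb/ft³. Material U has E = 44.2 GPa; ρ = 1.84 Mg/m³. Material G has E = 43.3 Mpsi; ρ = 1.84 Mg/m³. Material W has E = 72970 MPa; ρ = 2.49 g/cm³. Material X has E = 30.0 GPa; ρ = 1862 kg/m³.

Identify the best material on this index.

Convert each candidate to consistent units, then evaluate M:
  material L: E = 69.20 GPa, ρ = 1551 kg/m³
  material B: E = 332.3 GPa, ρ = 10220 kg/m³
  material F: E = 211.4 GPa, ρ = 7801 kg/m³
  material U: E = 44.20 GPa, ρ = 1840 kg/m³
  material G: E = 298.5 GPa, ρ = 1840 kg/m³
  material W: E = 72.97 GPa, ρ = 2490 kg/m³
  material X: E = 30.00 GPa, ρ = 1862 kg/m³
  material G: M = 9.39×10⁻³
  material L: M = 5.36×10⁻³
  material U: M = 3.61×10⁻³
  material W: M = 3.43×10⁻³
  material X: M = 2.94×10⁻³
  material F: M = 1.86×10⁻³
  material B: M = 1.78×10⁻³
Material G has the largest M.

material G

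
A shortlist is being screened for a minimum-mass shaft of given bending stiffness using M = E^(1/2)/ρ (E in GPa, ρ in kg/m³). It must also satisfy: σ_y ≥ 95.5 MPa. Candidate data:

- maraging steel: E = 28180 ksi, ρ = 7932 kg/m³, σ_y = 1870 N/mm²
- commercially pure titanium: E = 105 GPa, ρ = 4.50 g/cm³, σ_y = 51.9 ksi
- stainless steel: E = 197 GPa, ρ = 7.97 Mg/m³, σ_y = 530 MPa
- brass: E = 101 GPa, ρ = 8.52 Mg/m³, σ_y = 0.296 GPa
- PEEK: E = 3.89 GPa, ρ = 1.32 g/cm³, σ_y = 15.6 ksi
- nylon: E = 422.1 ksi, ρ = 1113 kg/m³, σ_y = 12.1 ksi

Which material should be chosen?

commercially pure titanium

Screen on constraints: σ_y ≥ 95.5 MPa. Survivors: maraging steel, commercially pure titanium, stainless steel, brass, PEEK.
Convert each candidate to consistent units, then evaluate M:
  maraging steel: E = 194.3 GPa, ρ = 7932 kg/m³
  commercially pure titanium: E = 105.0 GPa, ρ = 4500 kg/m³
  stainless steel: E = 197.0 GPa, ρ = 7970 kg/m³
  brass: E = 101.0 GPa, ρ = 8520 kg/m³
  PEEK: E = 3.890 GPa, ρ = 1320 kg/m³
  commercially pure titanium: M = 2.28×10⁻³
  stainless steel: M = 1.76×10⁻³
  maraging steel: M = 1.76×10⁻³
  PEEK: M = 1.49×10⁻³
  brass: M = 1.18×10⁻³
Commercially pure titanium has the largest M.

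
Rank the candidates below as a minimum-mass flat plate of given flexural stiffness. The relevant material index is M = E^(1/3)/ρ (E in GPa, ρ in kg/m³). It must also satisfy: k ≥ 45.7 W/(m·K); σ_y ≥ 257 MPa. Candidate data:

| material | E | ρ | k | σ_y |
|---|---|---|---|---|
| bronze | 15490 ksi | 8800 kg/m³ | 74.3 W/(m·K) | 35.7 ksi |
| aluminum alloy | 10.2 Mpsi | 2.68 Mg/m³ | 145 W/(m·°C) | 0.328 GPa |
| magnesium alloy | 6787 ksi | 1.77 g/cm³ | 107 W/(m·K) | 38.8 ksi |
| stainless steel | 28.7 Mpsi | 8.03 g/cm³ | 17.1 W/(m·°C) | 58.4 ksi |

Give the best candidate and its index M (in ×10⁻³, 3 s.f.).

Screen on constraints: k ≥ 45.7 W/(m·K); σ_y ≥ 257 MPa. Survivors: aluminum alloy, magnesium alloy.
Putting every candidate on a common basis:
  aluminum alloy: E = 70.33 GPa, ρ = 2680 kg/m³
  magnesium alloy: E = 46.79 GPa, ρ = 1770 kg/m³
  magnesium alloy: M = 2.04×10⁻³
  aluminum alloy: M = 1.54×10⁻³
Magnesium alloy ranks first.

magnesium alloy, M = 2.04×10⁻³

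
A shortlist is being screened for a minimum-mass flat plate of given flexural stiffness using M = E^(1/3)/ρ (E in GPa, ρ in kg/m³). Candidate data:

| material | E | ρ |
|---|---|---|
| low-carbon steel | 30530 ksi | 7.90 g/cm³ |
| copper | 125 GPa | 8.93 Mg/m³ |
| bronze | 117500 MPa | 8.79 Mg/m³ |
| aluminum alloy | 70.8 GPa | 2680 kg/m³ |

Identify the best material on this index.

aluminum alloy

Normalizing units and computing the index:
  low-carbon steel: E = 210.5 GPa, ρ = 7900 kg/m³
  copper: E = 125.0 GPa, ρ = 8930 kg/m³
  bronze: E = 117.5 GPa, ρ = 8790 kg/m³
  aluminum alloy: E = 70.80 GPa, ρ = 2680 kg/m³
  aluminum alloy: M = 1.54×10⁻³
  low-carbon steel: M = 0.753×10⁻³
  copper: M = 0.560×10⁻³
  bronze: M = 0.557×10⁻³
The maximum is for aluminum alloy.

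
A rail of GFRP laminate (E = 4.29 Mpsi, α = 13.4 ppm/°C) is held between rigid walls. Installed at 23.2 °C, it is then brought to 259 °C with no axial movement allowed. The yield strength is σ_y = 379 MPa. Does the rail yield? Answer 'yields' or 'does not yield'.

E = 4.29 Mpsi = 29.58 GPa.
ΔT = 235.8 K. Constrained thermal stress σ = E·α·ΔT = 29.58×10³ MPa × 13.4×10⁻⁶ × 235.8 = 93.5 MPa (compressive).
Compare to σ_y = 379 MPa: σ < σ_y, so it does not yield.

does not yield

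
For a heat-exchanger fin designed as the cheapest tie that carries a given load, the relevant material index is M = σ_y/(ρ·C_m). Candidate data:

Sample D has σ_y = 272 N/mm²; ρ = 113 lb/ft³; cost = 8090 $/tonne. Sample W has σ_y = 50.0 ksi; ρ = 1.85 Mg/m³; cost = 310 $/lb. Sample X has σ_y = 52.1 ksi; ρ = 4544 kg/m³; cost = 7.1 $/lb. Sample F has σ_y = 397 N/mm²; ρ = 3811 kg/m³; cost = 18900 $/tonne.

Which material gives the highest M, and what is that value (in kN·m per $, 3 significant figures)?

In SI units:
  sample D: σ_y = 272.0 MPa, ρ = 1810 kg/m³, cost = 8.090 $/kg
  sample W: σ_y = 344.7 MPa, ρ = 1850 kg/m³, cost = 683.4 $/kg
  sample X: σ_y = 359.2 MPa, ρ = 4544 kg/m³, cost = 15.65 $/kg
  sample F: σ_y = 397.0 MPa, ρ = 3811 kg/m³, cost = 18.90 $/kg
  sample D: M = 18.6 kN·m per $
  sample F: M = 5.51 kN·m per $
  sample X: M = 5.05 kN·m per $
  sample W: M = 0.273 kN·m per $
Sample D ranks first.

sample D, M = 18.6 kN·m per $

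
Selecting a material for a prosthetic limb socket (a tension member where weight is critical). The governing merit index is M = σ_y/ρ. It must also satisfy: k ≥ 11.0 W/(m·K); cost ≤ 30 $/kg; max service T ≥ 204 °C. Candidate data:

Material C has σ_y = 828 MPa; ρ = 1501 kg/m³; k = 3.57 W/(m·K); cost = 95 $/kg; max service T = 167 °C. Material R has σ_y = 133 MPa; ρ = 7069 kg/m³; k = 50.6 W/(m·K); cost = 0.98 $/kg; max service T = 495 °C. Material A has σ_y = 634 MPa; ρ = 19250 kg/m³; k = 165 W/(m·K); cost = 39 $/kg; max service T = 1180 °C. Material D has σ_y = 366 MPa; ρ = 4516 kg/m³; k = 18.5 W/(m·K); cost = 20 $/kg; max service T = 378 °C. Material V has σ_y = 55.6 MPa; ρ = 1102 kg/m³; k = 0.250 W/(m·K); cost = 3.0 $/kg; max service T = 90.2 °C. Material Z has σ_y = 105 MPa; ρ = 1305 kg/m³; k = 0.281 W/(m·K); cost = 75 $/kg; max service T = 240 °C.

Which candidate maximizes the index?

Screen on constraints: k ≥ 11.0 W/(m·K); cost ≤ 30 $/kg; max service T ≥ 204 °C. Survivors: material R, material D.
Per-candidate index values:
  material D: M = 81.0 kN·m/kg
  material R: M = 18.8 kN·m/kg
Material D has the largest M.

material D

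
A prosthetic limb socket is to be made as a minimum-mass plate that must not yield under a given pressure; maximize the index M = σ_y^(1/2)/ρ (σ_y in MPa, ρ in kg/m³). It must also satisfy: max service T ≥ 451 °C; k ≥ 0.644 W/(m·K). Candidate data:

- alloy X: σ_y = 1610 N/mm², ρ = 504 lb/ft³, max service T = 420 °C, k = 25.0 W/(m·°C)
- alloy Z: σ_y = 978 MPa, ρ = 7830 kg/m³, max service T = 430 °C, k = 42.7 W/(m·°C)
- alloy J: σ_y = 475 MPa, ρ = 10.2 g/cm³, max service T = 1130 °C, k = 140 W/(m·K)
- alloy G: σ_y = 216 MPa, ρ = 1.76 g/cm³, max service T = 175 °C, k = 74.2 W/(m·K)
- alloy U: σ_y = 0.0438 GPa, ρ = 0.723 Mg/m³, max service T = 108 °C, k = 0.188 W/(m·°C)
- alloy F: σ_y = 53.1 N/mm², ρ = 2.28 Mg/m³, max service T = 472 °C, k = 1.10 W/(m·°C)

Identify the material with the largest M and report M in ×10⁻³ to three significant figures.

alloy F, M = 3.20×10⁻³

Screen on constraints: max service T ≥ 451 °C; k ≥ 0.644 W/(m·K). Survivors: alloy J, alloy F.
In SI units:
  alloy J: σ_y = 475.0 MPa, ρ = 10200 kg/m³
  alloy F: σ_y = 53.10 MPa, ρ = 2280 kg/m³
  alloy F: M = 3.20×10⁻³
  alloy J: M = 2.14×10⁻³
Alloy F has the largest M.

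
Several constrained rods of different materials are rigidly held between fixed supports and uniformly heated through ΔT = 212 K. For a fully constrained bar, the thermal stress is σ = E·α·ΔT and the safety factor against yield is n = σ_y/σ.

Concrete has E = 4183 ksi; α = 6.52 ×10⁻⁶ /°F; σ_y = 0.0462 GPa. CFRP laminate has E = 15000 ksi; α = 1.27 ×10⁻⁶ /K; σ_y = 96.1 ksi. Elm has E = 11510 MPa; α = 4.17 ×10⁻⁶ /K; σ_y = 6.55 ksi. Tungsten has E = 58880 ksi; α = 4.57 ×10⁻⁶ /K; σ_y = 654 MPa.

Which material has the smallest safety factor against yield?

concrete

With everything in SI (GPa, ×10⁻⁶/K, MPa):
  concrete: E = 28.84, α = 11.7, σ_y = 46.20 → σ = 71.8 MPa, n = 0.644
  CFRP laminate: E = 103.4, α = 1.27, σ_y = 662.6 → σ = 27.8 MPa, n = 23.8
  elm: E = 11.51, α = 4.17, σ_y = 45.16 → σ = 10.2 MPa, n = 4.44
  tungsten: E = 406.0, α = 4.57, σ_y = 654.0 → σ = 393 MPa, n = 1.66
The minimum is concrete at n = 0.644.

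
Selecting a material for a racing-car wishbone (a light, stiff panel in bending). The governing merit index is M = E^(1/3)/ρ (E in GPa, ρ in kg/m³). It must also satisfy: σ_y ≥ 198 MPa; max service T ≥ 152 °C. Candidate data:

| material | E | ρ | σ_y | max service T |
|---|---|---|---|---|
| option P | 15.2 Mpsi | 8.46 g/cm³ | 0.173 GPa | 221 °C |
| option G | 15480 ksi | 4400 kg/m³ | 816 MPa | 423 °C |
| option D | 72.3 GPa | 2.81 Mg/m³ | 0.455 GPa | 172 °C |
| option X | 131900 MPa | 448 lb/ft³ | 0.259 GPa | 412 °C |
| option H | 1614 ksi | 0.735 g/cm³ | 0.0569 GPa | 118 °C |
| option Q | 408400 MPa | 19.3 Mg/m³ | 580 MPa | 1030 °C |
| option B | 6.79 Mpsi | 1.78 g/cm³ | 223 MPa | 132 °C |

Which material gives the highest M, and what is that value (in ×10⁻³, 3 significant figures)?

Screen on constraints: σ_y ≥ 198 MPa; max service T ≥ 152 °C. Survivors: option G, option D, option X, option Q.
Convert each candidate to consistent units, then evaluate M:
  option G: E = 106.7 GPa, ρ = 4400 kg/m³
  option D: E = 72.30 GPa, ρ = 2810 kg/m³
  option X: E = 131.9 GPa, ρ = 7176 kg/m³
  option Q: E = 408.4 GPa, ρ = 19300 kg/m³
  option D: M = 1.48×10⁻³
  option G: M = 1.08×10⁻³
  option X: M = 0.709×10⁻³
  option Q: M = 0.384×10⁻³
Option D has the largest M.

option D, M = 1.48×10⁻³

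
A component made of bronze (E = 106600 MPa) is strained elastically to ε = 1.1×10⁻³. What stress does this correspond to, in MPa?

E = 106600 MPa = 106.6 GPa.
σ = E·ε = 106600 MPa × 1.1×10⁻³ = 117 MPa.

117 MPa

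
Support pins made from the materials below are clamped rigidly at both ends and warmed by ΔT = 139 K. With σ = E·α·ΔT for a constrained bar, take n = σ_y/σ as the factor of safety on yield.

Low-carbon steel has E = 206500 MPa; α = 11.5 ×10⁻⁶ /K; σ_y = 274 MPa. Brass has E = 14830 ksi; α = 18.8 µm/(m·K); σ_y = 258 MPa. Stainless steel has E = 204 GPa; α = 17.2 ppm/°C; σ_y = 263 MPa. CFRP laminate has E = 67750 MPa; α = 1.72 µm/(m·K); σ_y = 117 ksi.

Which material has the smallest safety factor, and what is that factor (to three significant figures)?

Per material, after unit conversion:
  low-carbon steel: E = 206.5, α = 11.5, σ_y = 274.0 → σ = 330 MPa, n = 0.830
  brass: E = 102.2, α = 18.8, σ_y = 258.0 → σ = 267 MPa, n = 0.966
  stainless steel: E = 204.0, α = 17.2, σ_y = 263.0 → σ = 488 MPa, n = 0.539
  CFRP laminate: E = 67.75, α = 1.72, σ_y = 806.7 → σ = 16.2 MPa, n = 49.8
Smallest n: stainless steel with n = 0.539.

stainless steel, n = 0.539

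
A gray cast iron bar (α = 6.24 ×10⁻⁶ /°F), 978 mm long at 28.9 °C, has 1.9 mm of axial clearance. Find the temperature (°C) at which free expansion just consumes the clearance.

α = 6.24×10⁻⁶/°F × 9/5 = 11.2×10⁻⁶/K.
α·L₀·ΔT = 1.9 mm ⇒ ΔT = 1.9 / (11.2×10⁻⁶ × 978.0) = 173.0 K.
T = 28.9 + 173.0 = 201.9 °C.

202 °C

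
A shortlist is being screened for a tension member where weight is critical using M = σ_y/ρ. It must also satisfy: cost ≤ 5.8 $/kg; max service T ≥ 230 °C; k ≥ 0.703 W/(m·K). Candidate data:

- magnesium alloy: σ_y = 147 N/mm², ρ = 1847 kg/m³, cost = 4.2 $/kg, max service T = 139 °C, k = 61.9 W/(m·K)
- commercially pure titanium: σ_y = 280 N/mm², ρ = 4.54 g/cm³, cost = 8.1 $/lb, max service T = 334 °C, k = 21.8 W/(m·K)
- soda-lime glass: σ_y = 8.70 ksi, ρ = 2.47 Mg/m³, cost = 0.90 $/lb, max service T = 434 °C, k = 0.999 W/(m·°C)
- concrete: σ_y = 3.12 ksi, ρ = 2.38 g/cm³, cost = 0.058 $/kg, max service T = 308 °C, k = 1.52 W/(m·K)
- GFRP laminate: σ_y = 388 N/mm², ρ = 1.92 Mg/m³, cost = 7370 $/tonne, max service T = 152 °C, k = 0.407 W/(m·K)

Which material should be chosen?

soda-lime glass

Screen on constraints: cost ≤ 5.8 $/kg; max service T ≥ 230 °C; k ≥ 0.703 W/(m·K). Survivors: soda-lime glass, concrete.
In SI units:
  soda-lime glass: σ_y = 59.98 MPa, ρ = 2470 kg/m³
  concrete: σ_y = 21.51 MPa, ρ = 2380 kg/m³
  soda-lime glass: M = 24.3 kN·m/kg
  concrete: M = 9.04 kN·m/kg
Soda-lime glass has the largest M.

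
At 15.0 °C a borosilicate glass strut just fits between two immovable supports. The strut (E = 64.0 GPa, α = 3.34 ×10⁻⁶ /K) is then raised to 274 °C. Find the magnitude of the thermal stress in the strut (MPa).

55.4 MPa

ΔT = 259.0 K. Constrained thermal stress σ = E·α·ΔT = 64.00×10³ MPa × 3.34×10⁻⁶ × 259.0 = 55.4 MPa (compressive).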